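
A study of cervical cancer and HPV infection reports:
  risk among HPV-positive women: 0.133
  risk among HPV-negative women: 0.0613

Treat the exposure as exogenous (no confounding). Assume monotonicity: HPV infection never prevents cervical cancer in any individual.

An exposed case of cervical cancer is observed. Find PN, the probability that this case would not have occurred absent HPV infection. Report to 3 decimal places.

PN ≈ 0.539

Let p₁ = 0.133, p₀ = 0.0613.
Under exogeneity and monotonicity, PN = (p₁ − p₀) / p₁.
PN = (0.133 − 0.0613) / 0.133 = 0.0717 / 0.133 ≈ 0.5391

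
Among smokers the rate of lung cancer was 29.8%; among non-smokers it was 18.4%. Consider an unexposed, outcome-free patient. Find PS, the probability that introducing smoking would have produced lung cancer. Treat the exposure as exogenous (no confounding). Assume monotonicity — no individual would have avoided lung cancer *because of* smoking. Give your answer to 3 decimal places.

p₁ = 0.298, p₀ = 0.184.
Under exogeneity and monotonicity, PS = (p₁ − p₀) / (1 − p₀).
PS = (0.298 − 0.184) / (1 − 0.184) = 0.114 / 0.816 ≈ 0.1397

PS ≈ 0.140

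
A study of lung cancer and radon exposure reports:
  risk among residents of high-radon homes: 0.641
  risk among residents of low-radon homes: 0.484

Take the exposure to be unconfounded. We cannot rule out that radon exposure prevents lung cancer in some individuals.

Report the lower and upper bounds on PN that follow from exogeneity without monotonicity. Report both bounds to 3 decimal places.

0.245 ≤ PN ≤ 0.805

Let p₁ = 0.641, p₀ = 0.484.
Under exogeneity alone the bounds on PN are max{0,(p₁−p₀)/p₁} ≤ PN ≤ min{1,(1−p₀)/p₁}.
  lower = (p₁ − p₀)/p₁ = 0.157 / 0.641 ≈ 0.2449
  upper = min{1, (1 − p₀)/p₁} = 0.516 / 0.641 ≈ 0.8050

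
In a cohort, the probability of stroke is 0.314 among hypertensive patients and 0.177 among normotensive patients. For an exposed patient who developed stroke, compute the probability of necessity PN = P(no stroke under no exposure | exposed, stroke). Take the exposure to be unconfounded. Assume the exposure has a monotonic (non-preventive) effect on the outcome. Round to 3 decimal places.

PN ≈ 0.436

Let p₁ = 0.314, p₀ = 0.177.
Under exogeneity and monotonicity, PN = (p₁ − p₀) / p₁.
PN = (0.314 − 0.177) / 0.314 = 0.137 / 0.314 ≈ 0.4363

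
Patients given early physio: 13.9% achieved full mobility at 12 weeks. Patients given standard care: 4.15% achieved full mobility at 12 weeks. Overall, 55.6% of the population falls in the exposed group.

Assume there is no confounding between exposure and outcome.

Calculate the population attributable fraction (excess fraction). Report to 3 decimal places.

p₁ = 0.139, p₀ = 0.0415.
Overall risk P(Y=1) = π·p₁ + (1−π)·p₀ = 0.556×0.139 + 0.444×0.0415 = 0.09571.
Under exogeneity, PAF = [P(Y=1) − p₀] / P(Y=1).
PAF = (0.09571 − 0.0415) / 0.09571 ≈ 0.5664

PAF ≈ 0.566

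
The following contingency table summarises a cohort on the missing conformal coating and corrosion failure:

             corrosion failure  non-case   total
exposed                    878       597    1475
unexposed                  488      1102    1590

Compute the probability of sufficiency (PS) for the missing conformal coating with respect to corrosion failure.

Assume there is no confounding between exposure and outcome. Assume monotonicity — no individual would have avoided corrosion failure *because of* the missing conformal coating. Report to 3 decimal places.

PS ≈ 0.416

p₁ = P(outcome | exposed) = 878/1475 = 0.59525
p₀ = P(outcome | unexposed) = 488/1590 = 0.30692
Under exogeneity and monotonicity, PS = (p₁ − p₀) / (1 − p₀).
PS = (0.59525 − 0.30692) / (1 − 0.30692) = 0.28834 / 0.69308 ≈ 0.4160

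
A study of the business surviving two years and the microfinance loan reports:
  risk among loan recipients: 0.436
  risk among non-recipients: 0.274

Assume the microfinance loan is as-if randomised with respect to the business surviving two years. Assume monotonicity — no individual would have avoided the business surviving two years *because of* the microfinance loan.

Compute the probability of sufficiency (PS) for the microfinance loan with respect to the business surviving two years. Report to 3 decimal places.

PS ≈ 0.223

Let p₁ = 0.436, p₀ = 0.274.
Under exogeneity and monotonicity, PS = (p₁ − p₀) / (1 − p₀).
PS = (0.436 − 0.274) / (1 − 0.274) = 0.162 / 0.726 ≈ 0.2231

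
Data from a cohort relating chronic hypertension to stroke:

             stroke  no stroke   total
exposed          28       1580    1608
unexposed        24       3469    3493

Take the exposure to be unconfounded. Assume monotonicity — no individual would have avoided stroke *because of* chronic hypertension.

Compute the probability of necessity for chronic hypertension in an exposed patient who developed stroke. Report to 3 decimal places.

p₁ = P(outcome | exposed) = 28/1608 = 0.017413
p₀ = P(outcome | unexposed) = 24/3493 = 0.0068709
Under exogeneity and monotonicity, PN = (p₁ − p₀) / p₁.
PN = (0.017413 − 0.0068709) / 0.017413 = 0.010542 / 0.017413 ≈ 0.6054

PN ≈ 0.605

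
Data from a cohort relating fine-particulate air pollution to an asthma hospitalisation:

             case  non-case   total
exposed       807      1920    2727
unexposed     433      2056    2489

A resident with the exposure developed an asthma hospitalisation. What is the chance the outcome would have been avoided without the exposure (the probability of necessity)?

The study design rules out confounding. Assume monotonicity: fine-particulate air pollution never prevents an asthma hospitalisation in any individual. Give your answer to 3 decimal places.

PN ≈ 0.412

p₁ = P(outcome | exposed) = 807/2727 = 0.29593
p₀ = P(outcome | unexposed) = 433/2489 = 0.17397
Under exogeneity and monotonicity, PN = (p₁ − p₀) / p₁.
PN = (0.29593 − 0.17397) / 0.29593 = 0.12196 / 0.29593 ≈ 0.4121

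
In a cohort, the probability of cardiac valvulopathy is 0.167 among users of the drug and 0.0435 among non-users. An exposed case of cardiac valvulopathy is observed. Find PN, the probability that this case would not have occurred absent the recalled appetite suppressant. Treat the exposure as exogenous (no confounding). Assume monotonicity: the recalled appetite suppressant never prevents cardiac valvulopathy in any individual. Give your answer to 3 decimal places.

PN ≈ 0.740

Let p₁ = 0.167, p₀ = 0.0435.
Under exogeneity and monotonicity, PN = (p₁ − p₀) / p₁.
PN = (0.167 − 0.0435) / 0.167 = 0.1235 / 0.167 ≈ 0.7395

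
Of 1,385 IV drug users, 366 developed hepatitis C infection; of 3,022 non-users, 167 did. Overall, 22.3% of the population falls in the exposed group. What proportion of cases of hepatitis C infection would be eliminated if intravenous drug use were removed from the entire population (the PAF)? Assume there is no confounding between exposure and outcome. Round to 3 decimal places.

p₁ = P(outcome | exposed) = 366/1385 = 0.26426
p₀ = P(outcome | unexposed) = 167/3022 = 0.055261
Overall risk P(Y=1) = π·p₁ + (1−π)·p₀ = 0.223×0.26426 + 0.777×0.055261 = 0.10187.
Under exogeneity, PAF = [P(Y=1) − p₀] / P(Y=1).
PAF = (0.10187 − 0.055261) / 0.10187 ≈ 0.4575

PAF ≈ 0.458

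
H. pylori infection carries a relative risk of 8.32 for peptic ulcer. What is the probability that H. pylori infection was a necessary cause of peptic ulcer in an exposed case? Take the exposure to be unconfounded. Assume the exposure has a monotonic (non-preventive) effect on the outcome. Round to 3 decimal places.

PN ≈ 0.880

Under exogeneity and monotonicity, PN = (RR − 1) / RR = 1 − 1/RR.
PN = (8.32 − 1) / 8.32 = 7.32 / 8.32 ≈ 0.8798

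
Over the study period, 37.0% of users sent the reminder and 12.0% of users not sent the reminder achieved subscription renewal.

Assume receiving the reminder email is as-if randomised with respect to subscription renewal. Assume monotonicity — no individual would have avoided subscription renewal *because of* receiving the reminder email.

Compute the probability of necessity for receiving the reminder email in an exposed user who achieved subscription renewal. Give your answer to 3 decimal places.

PN ≈ 0.676

p₁ = 0.37, p₀ = 0.12.
Under exogeneity and monotonicity, PN = (p₁ − p₀) / p₁.
PN = (0.37 − 0.12) / 0.37 = 0.25 / 0.37 ≈ 0.6757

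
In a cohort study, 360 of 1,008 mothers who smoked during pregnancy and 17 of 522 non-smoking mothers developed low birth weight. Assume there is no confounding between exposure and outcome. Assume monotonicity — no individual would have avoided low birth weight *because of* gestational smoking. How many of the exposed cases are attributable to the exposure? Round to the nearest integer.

about 327 cases

p₁ = P(outcome | exposed) = 360/1008 = 0.35714
p₀ = P(outcome | unexposed) = 17/522 = 0.032567
PN = (p₁ − p₀)/p₁ = (0.35714 − 0.032567) / 0.35714 ≈ 0.90881.
Attributable cases ≈ PN × (exposed cases) = 0.90881 × 360 ≈ 327.17.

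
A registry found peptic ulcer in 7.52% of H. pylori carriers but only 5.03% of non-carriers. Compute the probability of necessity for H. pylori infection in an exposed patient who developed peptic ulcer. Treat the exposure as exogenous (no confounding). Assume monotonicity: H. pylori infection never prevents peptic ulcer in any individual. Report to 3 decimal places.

p₁ = 0.0752, p₀ = 0.0503.
Under exogeneity and monotonicity, PN = (p₁ − p₀) / p₁.
PN = (0.0752 − 0.0503) / 0.0752 = 0.0249 / 0.0752 ≈ 0.3311

PN ≈ 0.331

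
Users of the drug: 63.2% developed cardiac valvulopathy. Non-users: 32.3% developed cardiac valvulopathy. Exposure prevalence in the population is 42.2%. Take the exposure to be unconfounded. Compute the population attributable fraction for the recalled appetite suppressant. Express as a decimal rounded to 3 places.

PAF ≈ 0.288

p₁ = 0.632, p₀ = 0.323.
Overall risk P(Y=1) = π·p₁ + (1−π)·p₀ = 0.422×0.632 + 0.578×0.323 = 0.4534.
Under exogeneity, PAF = [P(Y=1) − p₀] / P(Y=1).
PAF = (0.4534 − 0.323) / 0.4534 ≈ 0.2876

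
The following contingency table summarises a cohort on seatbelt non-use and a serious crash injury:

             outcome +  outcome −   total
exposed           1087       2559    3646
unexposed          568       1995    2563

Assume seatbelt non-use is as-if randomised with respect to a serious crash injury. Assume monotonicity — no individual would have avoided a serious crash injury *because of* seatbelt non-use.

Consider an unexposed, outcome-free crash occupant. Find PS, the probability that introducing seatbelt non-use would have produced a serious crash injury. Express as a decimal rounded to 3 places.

p₁ = P(outcome | exposed) = 1087/3646 = 0.29813
p₀ = P(outcome | unexposed) = 568/2563 = 0.22162
Under exogeneity and monotonicity, PS = (p₁ − p₀)/(1 − p₀).
PS = (0.29813 − 0.22162) / 0.77838 ≈ 0.0983

PS ≈ 0.098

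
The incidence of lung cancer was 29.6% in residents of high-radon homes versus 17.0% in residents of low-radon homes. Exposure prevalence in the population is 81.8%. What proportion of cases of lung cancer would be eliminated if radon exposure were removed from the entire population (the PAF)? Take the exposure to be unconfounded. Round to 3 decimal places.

p₁ = 0.296, p₀ = 0.17.
Overall risk P(Y=1) = π·p₁ + (1−π)·p₀ = 0.818×0.296 + 0.182×0.17 = 0.27307.
Under exogeneity, PAF = [P(Y=1) − p₀] / P(Y=1).
PAF = (0.27307 − 0.17) / 0.27307 ≈ 0.3774

PAF ≈ 0.377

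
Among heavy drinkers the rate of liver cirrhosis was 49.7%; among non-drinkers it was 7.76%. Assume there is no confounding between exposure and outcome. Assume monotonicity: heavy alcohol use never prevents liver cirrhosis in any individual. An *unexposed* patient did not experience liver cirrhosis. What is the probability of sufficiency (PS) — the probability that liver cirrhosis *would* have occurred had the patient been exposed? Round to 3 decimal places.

p₁ = 0.497, p₀ = 0.0776.
Under exogeneity and monotonicity, PS = (p₁ − p₀) / (1 − p₀).
PS = (0.497 − 0.0776) / (1 − 0.0776) = 0.4194 / 0.9224 ≈ 0.4547

PS ≈ 0.455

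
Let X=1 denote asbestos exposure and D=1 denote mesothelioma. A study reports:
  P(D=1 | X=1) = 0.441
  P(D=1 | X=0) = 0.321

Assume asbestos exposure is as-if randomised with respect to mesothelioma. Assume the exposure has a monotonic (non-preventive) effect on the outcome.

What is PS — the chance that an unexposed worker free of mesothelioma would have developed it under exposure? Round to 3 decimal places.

Let p₁ = 0.441, p₀ = 0.321.
Under exogeneity and monotonicity, PS = (p₁ − p₀) / (1 − p₀).
PS = (0.441 − 0.321) / (1 − 0.321) = 0.12 / 0.679 ≈ 0.1767

PS ≈ 0.177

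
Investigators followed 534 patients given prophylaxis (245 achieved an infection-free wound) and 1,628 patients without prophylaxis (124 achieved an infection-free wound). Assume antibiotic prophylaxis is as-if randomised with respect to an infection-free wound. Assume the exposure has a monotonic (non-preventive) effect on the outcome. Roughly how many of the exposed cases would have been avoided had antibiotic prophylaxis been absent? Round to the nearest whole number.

about 204 cases

p₁ = P(outcome | exposed) = 245/534 = 0.4588
p₀ = P(outcome | unexposed) = 124/1628 = 0.076167
PN = (p₁ − p₀)/p₁ = (0.4588 − 0.076167) / 0.4588 ≈ 0.83399.
Attributable cases ≈ PN × (exposed cases) = 0.83399 × 245 ≈ 204.33.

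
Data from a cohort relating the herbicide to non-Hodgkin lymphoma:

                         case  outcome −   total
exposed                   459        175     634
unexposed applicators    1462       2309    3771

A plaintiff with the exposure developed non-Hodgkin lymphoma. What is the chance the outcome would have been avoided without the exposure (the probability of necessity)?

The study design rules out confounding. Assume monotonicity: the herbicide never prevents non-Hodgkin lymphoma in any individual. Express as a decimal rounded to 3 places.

p₁ = P(outcome | exposed) = 459/634 = 0.72397
p₀ = P(outcome | unexposed) = 1462/3771 = 0.3877
Under exogeneity and monotonicity, PN = (p₁ − p₀)/p₁.
PN = (0.72397 − 0.3877) / 0.72397 ≈ 0.4645

PN ≈ 0.464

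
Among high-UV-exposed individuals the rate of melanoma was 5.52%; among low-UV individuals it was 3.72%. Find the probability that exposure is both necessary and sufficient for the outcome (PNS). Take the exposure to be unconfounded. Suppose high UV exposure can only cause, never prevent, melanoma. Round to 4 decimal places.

PNS ≈ 0.0180

p₁ = 0.0552, p₀ = 0.0372.
Under exogeneity and monotonicity, PNS = p₁ − p₀.
PNS = 0.0552 − 0.0372 = 0.018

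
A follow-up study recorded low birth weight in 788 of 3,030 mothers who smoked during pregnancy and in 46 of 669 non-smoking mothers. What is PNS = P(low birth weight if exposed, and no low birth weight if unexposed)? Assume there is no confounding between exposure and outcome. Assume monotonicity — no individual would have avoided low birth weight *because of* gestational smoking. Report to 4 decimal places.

PNS ≈ 0.1913

p₁ = P(outcome | exposed) = 788/3030 = 0.26007
p₀ = P(outcome | unexposed) = 46/669 = 0.068759
Under exogeneity and monotonicity, PNS = p₁ − p₀.
PNS = 0.26007 − 0.068759 = 0.19131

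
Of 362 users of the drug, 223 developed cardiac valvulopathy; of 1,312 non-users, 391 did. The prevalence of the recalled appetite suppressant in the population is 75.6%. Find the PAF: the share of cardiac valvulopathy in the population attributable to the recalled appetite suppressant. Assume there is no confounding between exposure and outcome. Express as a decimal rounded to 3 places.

p₁ = P(outcome | exposed) = 223/362 = 0.61602
p₀ = P(outcome | unexposed) = 391/1312 = 0.29802
Overall risk P(Y=1) = π·p₁ + (1−π)·p₀ = 0.756×0.61602 + 0.244×0.29802 = 0.53843.
Under exogeneity, PAF = [P(Y=1) − p₀] / P(Y=1).
PAF = (0.53843 − 0.29802) / 0.53843 ≈ 0.4465

PAF ≈ 0.447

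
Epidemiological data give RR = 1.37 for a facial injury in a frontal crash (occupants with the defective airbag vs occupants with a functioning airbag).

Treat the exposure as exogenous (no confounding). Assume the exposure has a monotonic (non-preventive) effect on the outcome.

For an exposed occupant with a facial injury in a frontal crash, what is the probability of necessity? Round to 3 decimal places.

Under exogeneity and monotonicity, PN = (RR − 1) / RR = 1 − 1/RR.
PN = (1.37 − 1) / 1.37 = 0.37 / 1.37 ≈ 0.2701

PN ≈ 0.270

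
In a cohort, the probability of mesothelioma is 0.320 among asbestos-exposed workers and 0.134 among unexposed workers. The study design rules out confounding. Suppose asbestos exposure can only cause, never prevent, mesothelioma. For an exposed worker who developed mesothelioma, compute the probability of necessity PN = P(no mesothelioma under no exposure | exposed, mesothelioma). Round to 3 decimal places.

Let p₁ = 0.32, p₀ = 0.134.
Under exogeneity and monotonicity, PN = (p₁ − p₀) / p₁.
PN = (0.32 − 0.134) / 0.32 = 0.186 / 0.32 ≈ 0.5812

PN ≈ 0.581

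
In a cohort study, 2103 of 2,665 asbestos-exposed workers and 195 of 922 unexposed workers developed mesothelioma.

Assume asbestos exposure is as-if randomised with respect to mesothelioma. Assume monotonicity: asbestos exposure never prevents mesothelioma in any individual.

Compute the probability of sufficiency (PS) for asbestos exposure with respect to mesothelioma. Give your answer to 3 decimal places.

p₁ = P(outcome | exposed) = 2103/2665 = 0.78912
p₀ = P(outcome | unexposed) = 195/922 = 0.2115
Under exogeneity and monotonicity, PS = (p₁ − p₀) / (1 − p₀).
PS = (0.78912 − 0.2115) / (1 − 0.2115) = 0.57762 / 0.7885 ≈ 0.7326

PS ≈ 0.733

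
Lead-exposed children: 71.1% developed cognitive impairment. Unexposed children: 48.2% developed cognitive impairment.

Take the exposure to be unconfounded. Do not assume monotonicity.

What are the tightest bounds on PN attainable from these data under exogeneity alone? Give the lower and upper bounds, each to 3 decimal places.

0.322 ≤ PN ≤ 0.729

p₁ = 0.711, p₀ = 0.482.
Under exogeneity alone the bounds on PN are max{0,(p₁−p₀)/p₁} ≤ PN ≤ min{1,(1−p₀)/p₁}.
  lower = (p₁ − p₀)/p₁ = 0.229 / 0.711 ≈ 0.3221
  upper = min{1, (1 − p₀)/p₁} = 0.518 / 0.711 ≈ 0.7286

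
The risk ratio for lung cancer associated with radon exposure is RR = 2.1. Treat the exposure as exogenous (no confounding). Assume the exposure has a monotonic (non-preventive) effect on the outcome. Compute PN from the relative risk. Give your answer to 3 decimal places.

Under exogeneity and monotonicity, PN = (RR − 1) / RR = 1 − 1/RR.
PN = (2.1 − 1) / 2.1 = 1.1 / 2.1 ≈ 0.5238

PN ≈ 0.524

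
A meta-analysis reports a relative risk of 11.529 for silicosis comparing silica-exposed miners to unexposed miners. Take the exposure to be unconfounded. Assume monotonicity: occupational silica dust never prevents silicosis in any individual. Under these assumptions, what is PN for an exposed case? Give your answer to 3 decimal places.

Under exogeneity and monotonicity, PN = (RR − 1) / RR = 1 − 1/RR.
PN = (11.529 − 1) / 11.529 = 10.53 / 11.529 ≈ 0.9133

PN ≈ 0.913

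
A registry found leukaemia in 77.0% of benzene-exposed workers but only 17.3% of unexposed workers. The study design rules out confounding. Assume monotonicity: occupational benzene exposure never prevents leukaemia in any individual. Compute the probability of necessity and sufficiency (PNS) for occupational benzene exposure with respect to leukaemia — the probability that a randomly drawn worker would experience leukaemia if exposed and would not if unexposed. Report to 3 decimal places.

p₁ = 0.77, p₀ = 0.173.
Under exogeneity and monotonicity, PNS = p₁ − p₀.
PNS = 0.77 − 0.173 = 0.597

PNS ≈ 0.597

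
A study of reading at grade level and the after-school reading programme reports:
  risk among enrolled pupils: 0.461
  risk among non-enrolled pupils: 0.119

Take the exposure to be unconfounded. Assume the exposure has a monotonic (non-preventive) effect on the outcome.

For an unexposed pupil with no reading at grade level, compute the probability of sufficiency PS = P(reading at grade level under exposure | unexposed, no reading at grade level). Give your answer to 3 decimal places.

PS ≈ 0.388

Let p₁ = 0.461, p₀ = 0.119.
Under exogeneity and monotonicity, PS = (p₁ − p₀) / (1 − p₀).
PS = (0.461 − 0.119) / (1 − 0.119) = 0.342 / 0.881 ≈ 0.3882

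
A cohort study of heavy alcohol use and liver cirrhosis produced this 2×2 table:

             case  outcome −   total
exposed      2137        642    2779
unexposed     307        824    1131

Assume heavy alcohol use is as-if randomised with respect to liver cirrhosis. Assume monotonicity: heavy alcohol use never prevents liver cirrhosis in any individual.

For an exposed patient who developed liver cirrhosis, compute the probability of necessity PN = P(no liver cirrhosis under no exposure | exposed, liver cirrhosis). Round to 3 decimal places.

p₁ = P(outcome | exposed) = 2137/2779 = 0.76898
p₀ = P(outcome | unexposed) = 307/1131 = 0.27144
Under exogeneity and monotonicity, PN = (p₁ − p₀) / p₁.
PN = (0.76898 − 0.27144) / 0.76898 = 0.49754 / 0.76898 ≈ 0.6470

PN ≈ 0.647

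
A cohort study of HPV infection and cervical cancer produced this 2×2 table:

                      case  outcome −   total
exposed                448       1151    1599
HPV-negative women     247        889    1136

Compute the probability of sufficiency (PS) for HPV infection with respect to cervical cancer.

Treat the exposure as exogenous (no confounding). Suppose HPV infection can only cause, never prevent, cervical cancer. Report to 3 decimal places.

PS ≈ 0.080

p₁ = P(outcome | exposed) = 448/1599 = 0.28018
p₀ = P(outcome | unexposed) = 247/1136 = 0.21743
Under exogeneity and monotonicity, PS = (p₁ − p₀)/(1 − p₀).
PS = (0.28018 − 0.21743) / 0.78257 ≈ 0.0802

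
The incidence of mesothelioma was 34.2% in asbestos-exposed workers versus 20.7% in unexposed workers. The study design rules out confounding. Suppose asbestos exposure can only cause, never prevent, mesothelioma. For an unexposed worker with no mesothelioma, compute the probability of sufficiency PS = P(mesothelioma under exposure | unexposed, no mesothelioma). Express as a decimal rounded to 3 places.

PS ≈ 0.170

p₁ = 0.342, p₀ = 0.207.
Under exogeneity and monotonicity, PS = (p₁ − p₀) / (1 − p₀).
PS = (0.342 − 0.207) / (1 − 0.207) = 0.135 / 0.793 ≈ 0.1702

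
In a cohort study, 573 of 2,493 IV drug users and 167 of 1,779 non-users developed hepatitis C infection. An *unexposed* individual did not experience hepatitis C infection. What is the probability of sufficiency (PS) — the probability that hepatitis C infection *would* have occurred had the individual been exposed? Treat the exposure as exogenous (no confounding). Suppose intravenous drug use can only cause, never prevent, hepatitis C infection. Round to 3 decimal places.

PS ≈ 0.150

p₁ = P(outcome | exposed) = 573/2493 = 0.22984
p₀ = P(outcome | unexposed) = 167/1779 = 0.093873
Under exogeneity and monotonicity, PS = (p₁ − p₀) / (1 − p₀).
PS = (0.22984 − 0.093873) / (1 − 0.093873) = 0.13597 / 0.90613 ≈ 0.1501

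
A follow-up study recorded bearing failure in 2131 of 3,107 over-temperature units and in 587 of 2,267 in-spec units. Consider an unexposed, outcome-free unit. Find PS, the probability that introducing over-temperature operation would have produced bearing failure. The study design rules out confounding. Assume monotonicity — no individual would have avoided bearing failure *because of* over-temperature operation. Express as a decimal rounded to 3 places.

PS ≈ 0.576

p₁ = P(outcome | exposed) = 2131/3107 = 0.68587
p₀ = P(outcome | unexposed) = 587/2267 = 0.25893
Under exogeneity and monotonicity, PS = (p₁ − p₀) / (1 − p₀).
PS = (0.68587 − 0.25893) / (1 − 0.25893) = 0.42694 / 0.74107 ≈ 0.5761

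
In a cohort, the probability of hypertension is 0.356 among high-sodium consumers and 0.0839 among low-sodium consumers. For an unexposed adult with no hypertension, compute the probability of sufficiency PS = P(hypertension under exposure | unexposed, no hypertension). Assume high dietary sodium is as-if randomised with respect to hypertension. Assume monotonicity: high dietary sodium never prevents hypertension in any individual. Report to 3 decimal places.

PS ≈ 0.297

Let p₁ = 0.356, p₀ = 0.0839.
Under exogeneity and monotonicity, PS = (p₁ − p₀) / (1 − p₀).
PS = (0.356 − 0.0839) / (1 − 0.0839) = 0.2721 / 0.9161 ≈ 0.2970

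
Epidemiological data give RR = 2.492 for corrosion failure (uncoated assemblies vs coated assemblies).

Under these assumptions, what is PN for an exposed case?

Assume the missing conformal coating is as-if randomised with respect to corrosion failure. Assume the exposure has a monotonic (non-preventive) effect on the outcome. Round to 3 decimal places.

PN ≈ 0.599

Under exogeneity and monotonicity, PN = (RR − 1) / RR = 1 − 1/RR.
PN = (2.492 − 1) / 2.492 = 1.492 / 2.492 ≈ 0.5987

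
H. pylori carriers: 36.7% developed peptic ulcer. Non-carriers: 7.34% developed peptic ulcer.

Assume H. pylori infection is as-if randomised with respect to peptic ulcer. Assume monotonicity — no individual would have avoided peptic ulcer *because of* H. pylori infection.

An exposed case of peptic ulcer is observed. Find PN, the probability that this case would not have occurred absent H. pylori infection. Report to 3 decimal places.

p₁ = 0.367, p₀ = 0.0734.
Under exogeneity and monotonicity, PN = (p₁ − p₀) / p₁.
PN = (0.367 − 0.0734) / 0.367 = 0.2936 / 0.367 ≈ 0.8000

PN ≈ 0.800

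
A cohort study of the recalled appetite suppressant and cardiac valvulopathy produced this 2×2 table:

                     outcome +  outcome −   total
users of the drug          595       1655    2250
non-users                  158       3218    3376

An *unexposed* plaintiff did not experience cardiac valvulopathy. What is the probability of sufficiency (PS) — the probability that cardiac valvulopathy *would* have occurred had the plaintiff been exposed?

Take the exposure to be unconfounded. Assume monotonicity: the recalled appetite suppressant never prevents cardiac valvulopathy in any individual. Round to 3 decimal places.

p₁ = P(outcome | exposed) = 595/2250 = 0.26444
p₀ = P(outcome | unexposed) = 158/3376 = 0.046801
Under exogeneity and monotonicity, PS = (p₁ − p₀)/(1 − p₀).
PS = (0.26444 − 0.046801) / 0.9532 ≈ 0.2283

PS ≈ 0.228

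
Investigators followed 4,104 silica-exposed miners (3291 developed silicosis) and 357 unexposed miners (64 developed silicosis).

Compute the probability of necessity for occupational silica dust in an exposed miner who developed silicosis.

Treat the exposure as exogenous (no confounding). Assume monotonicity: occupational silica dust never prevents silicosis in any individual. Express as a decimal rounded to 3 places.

PN ≈ 0.776

p₁ = P(outcome | exposed) = 3291/4104 = 0.8019
p₀ = P(outcome | unexposed) = 64/357 = 0.17927
Under exogeneity and monotonicity, PN = (p₁ − p₀) / p₁.
PN = (0.8019 − 0.17927) / 0.8019 = 0.62263 / 0.8019 ≈ 0.7764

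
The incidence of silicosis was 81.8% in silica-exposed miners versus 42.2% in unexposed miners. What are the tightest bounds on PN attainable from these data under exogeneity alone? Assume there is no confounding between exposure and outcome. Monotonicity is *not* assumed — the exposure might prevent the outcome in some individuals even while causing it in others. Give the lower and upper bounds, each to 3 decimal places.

0.484 ≤ PN ≤ 0.707

p₁ = 0.818, p₀ = 0.422.
Under exogeneity alone the bounds on PN are max{0,(p₁−p₀)/p₁} ≤ PN ≤ min{1,(1−p₀)/p₁}.
  lower = (p₁ − p₀)/p₁ = 0.396 / 0.818 ≈ 0.4841
  upper = min{1, (1 − p₀)/p₁} = 0.578 / 0.818 ≈ 0.7066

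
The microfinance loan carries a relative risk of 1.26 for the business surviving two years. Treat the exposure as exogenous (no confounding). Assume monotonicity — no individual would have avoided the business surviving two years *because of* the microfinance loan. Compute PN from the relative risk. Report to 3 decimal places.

PN ≈ 0.206

Under exogeneity and monotonicity, PN = (RR − 1) / RR = 1 − 1/RR.
PN = (1.26 − 1) / 1.26 = 0.26 / 1.26 ≈ 0.2063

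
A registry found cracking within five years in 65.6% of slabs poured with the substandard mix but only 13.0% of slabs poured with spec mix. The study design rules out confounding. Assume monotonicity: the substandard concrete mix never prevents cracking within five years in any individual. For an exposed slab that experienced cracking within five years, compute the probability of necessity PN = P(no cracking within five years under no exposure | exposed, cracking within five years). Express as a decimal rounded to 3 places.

p₁ = 0.656, p₀ = 0.13.
Under exogeneity and monotonicity, PN = (p₁ − p₀) / p₁.
PN = (0.656 − 0.13) / 0.656 = 0.526 / 0.656 ≈ 0.8018

PN ≈ 0.802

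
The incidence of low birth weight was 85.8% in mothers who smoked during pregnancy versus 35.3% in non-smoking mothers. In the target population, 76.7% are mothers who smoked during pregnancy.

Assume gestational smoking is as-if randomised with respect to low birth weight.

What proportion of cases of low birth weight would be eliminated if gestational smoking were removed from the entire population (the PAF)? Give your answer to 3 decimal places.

PAF ≈ 0.523

p₁ = 0.858, p₀ = 0.353.
Overall risk P(Y=1) = π·p₁ + (1−π)·p₀ = 0.767×0.858 + 0.233×0.353 = 0.74033.
Under exogeneity, PAF = [P(Y=1) − p₀] / P(Y=1).
PAF = (0.74033 − 0.353) / 0.74033 ≈ 0.5232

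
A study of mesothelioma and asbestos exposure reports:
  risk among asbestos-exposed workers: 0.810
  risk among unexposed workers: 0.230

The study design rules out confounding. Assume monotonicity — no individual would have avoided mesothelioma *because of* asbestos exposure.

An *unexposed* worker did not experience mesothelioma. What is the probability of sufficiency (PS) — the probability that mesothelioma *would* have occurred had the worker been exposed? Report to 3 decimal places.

PS ≈ 0.753

Let p₁ = 0.81, p₀ = 0.23.
Under exogeneity and monotonicity, PS = (p₁ − p₀) / (1 − p₀).
PS = (0.81 − 0.23) / (1 − 0.23) = 0.58 / 0.77 ≈ 0.7532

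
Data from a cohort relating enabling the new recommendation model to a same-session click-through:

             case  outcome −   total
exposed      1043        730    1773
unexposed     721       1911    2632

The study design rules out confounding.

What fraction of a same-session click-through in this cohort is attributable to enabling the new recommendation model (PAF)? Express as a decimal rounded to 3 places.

p₁ = P(outcome | exposed) = 1043/1773 = 0.58827
p₀ = P(outcome | unexposed) = 721/2632 = 0.27394
Exposure prevalence π = 1773/4405 = 0.4025; overall risk P(Y=1) = 0.40045.
Under exogeneity, PAF = [P(Y=1) − p₀]/P(Y=1).
PAF = (0.40045 − 0.27394) / 0.40045 ≈ 0.3159

PAF ≈ 0.316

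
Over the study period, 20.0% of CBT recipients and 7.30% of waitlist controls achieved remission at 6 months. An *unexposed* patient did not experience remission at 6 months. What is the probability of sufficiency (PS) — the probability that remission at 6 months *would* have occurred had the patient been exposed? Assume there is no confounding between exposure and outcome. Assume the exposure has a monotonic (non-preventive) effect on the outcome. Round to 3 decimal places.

PS ≈ 0.137

p₁ = 0.2, p₀ = 0.073.
Under exogeneity and monotonicity, PS = (p₁ − p₀) / (1 − p₀).
PS = (0.2 − 0.073) / (1 − 0.073) = 0.127 / 0.927 ≈ 0.1370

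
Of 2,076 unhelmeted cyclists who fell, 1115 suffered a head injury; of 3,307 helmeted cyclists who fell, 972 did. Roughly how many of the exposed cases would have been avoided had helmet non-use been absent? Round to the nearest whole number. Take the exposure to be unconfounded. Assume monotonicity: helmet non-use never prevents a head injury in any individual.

p₁ = P(outcome | exposed) = 1115/2076 = 0.53709
p₀ = P(outcome | unexposed) = 972/3307 = 0.29392
PN = (p₁ − p₀)/p₁ = (0.53709 − 0.29392) / 0.53709 ≈ 0.45275.
Attributable cases ≈ PN × (exposed cases) = 0.45275 × 1115 ≈ 504.82.

about 505 cases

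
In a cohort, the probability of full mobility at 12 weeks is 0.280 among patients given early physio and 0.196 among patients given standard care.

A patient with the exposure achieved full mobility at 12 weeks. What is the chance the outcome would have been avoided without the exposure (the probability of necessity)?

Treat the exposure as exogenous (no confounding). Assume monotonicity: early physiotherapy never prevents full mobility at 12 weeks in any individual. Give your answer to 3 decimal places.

Let p₁ = 0.28, p₀ = 0.196.
Under exogeneity and monotonicity, PN = (p₁ − p₀) / p₁.
PN = (0.28 − 0.196) / 0.28 = 0.084 / 0.28 ≈ 0.3000

PN ≈ 0.300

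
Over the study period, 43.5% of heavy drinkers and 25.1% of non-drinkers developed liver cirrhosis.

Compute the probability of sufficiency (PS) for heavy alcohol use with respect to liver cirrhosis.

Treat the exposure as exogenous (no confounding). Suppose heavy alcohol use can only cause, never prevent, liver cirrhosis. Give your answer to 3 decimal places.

PS ≈ 0.246

p₁ = 0.435, p₀ = 0.251.
Under exogeneity and monotonicity, PS = (p₁ − p₀) / (1 − p₀).
PS = (0.435 − 0.251) / (1 − 0.251) = 0.184 / 0.749 ≈ 0.2457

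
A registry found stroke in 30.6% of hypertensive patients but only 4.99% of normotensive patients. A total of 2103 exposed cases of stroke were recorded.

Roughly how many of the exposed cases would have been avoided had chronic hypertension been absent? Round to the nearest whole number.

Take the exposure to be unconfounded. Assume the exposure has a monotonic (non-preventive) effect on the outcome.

p₁ = 0.306, p₀ = 0.0499.
PN = (p₁ − p₀)/p₁ = (0.306 − 0.0499) / 0.306 ≈ 0.83693.
Attributable cases ≈ PN × (exposed cases) = 0.83693 × 2103 ≈ 1760.06.

about 1760 cases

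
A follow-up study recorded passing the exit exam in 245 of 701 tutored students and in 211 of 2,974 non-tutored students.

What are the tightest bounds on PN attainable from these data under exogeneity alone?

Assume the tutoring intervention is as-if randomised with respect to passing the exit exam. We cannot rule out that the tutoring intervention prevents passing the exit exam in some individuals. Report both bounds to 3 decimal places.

0.797 ≤ PN ≤ 1.000

p₁ = P(outcome | exposed) = 245/701 = 0.3495
p₀ = P(outcome | unexposed) = 211/2974 = 0.070948
Under exogeneity alone the bounds on PN are max{0,(p₁−p₀)/p₁} ≤ PN ≤ min{1,(1−p₀)/p₁}.
  lower = (p₁ − p₀)/p₁ = 0.27855 / 0.3495 ≈ 0.7970
  upper = min{1, (1 − p₀)/p₁} = 0.92905 / 0.3495 ≈ 2.6582 → capped at 1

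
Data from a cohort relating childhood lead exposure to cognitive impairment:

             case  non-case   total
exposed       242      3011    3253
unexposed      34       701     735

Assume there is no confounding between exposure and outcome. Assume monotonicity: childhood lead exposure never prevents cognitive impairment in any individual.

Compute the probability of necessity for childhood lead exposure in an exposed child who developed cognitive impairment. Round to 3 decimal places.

PN ≈ 0.378

p₁ = P(outcome | exposed) = 242/3253 = 0.074393
p₀ = P(outcome | unexposed) = 34/735 = 0.046259
Under exogeneity and monotonicity, PN = (p₁ − p₀)/p₁.
PN = (0.074393 − 0.046259) / 0.074393 ≈ 0.3782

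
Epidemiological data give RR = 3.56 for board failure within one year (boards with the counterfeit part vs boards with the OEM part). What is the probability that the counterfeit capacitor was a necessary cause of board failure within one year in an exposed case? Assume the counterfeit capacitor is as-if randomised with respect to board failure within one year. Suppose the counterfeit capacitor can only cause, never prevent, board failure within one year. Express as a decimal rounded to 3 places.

Under exogeneity and monotonicity, PN = (RR − 1) / RR = 1 − 1/RR.
PN = (3.56 − 1) / 3.56 = 2.56 / 3.56 ≈ 0.7191

PN ≈ 0.719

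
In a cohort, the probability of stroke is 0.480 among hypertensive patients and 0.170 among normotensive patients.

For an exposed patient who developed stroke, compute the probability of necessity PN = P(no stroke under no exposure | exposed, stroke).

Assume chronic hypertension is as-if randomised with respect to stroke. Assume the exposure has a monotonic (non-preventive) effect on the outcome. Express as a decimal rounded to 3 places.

Let p₁ = 0.48, p₀ = 0.17.
Under exogeneity and monotonicity, PN = (p₁ − p₀) / p₁.
PN = (0.48 − 0.17) / 0.48 = 0.31 / 0.48 ≈ 0.6458

PN ≈ 0.646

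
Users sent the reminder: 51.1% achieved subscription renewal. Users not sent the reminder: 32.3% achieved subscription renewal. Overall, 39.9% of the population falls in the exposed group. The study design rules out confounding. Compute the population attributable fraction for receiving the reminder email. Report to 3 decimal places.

PAF ≈ 0.188

p₁ = 0.511, p₀ = 0.323.
Overall risk P(Y=1) = π·p₁ + (1−π)·p₀ = 0.399×0.511 + 0.601×0.323 = 0.39801.
Under exogeneity, PAF = [P(Y=1) − p₀] / P(Y=1).
PAF = (0.39801 − 0.323) / 0.39801 ≈ 0.1885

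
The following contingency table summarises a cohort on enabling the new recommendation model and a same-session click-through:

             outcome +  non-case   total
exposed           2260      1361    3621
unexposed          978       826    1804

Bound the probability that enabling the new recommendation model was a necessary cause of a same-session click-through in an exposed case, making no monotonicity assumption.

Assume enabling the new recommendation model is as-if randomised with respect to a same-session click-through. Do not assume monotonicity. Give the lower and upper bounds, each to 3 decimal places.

0.131 ≤ PN ≤ 0.734

p₁ = P(outcome | exposed) = 2260/3621 = 0.62414
p₀ = P(outcome | unexposed) = 978/1804 = 0.54213
Under exogeneity alone the bounds on PN are max{0,(p₁−p₀)/p₁} ≤ PN ≤ min{1,(1−p₀)/p₁}.
  lower = (p₁ − p₀)/p₁ = 0.082008 / 0.62414 ≈ 0.1314
  upper = min{1, (1 − p₀)/p₁} = 0.45787 / 0.62414 ≈ 0.7336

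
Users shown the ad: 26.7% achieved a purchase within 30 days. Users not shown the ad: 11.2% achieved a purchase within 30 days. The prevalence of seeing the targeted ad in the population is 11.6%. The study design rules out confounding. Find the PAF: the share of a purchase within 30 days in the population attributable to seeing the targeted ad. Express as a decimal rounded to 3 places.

PAF ≈ 0.138

p₁ = 0.267, p₀ = 0.112.
Overall risk P(Y=1) = π·p₁ + (1−π)·p₀ = 0.116×0.267 + 0.884×0.112 = 0.12998.
Under exogeneity, PAF = [P(Y=1) − p₀] / P(Y=1).
PAF = (0.12998 − 0.112) / 0.12998 ≈ 0.1383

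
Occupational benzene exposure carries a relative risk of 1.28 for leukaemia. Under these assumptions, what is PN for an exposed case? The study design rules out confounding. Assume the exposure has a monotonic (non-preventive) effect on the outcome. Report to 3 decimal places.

PN ≈ 0.219

Under exogeneity and monotonicity, PN = (RR − 1) / RR = 1 − 1/RR.
PN = (1.28 − 1) / 1.28 = 0.28 / 1.28 ≈ 0.2188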